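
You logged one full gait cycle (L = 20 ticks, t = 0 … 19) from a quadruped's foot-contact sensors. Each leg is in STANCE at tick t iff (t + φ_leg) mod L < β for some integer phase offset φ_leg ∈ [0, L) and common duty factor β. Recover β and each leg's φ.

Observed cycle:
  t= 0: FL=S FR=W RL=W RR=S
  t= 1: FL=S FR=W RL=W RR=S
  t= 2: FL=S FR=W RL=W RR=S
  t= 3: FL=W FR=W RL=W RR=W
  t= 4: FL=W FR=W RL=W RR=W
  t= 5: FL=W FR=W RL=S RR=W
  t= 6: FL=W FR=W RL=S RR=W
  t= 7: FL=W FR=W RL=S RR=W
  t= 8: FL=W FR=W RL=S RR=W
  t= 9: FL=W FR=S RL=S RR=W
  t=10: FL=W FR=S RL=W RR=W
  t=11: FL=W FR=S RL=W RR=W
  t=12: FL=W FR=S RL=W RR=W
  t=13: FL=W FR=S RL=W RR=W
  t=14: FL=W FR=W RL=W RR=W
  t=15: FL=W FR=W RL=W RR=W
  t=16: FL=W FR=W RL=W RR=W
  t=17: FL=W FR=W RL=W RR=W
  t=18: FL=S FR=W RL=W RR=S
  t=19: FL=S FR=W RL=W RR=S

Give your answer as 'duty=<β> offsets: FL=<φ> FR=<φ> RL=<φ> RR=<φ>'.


duty β = stance ticks per leg = 5
FL: stance ticks = 5; W→S at t=18 → φ=2
FR: stance ticks = 5; W→S at t=9 → φ=11
RL: stance ticks = 5; W→S at t=5 → φ=15
RR: stance ticks = 5; W→S at t=18 → φ=2

duty=5 offsets: FL=2 FR=11 RL=15 RR=2


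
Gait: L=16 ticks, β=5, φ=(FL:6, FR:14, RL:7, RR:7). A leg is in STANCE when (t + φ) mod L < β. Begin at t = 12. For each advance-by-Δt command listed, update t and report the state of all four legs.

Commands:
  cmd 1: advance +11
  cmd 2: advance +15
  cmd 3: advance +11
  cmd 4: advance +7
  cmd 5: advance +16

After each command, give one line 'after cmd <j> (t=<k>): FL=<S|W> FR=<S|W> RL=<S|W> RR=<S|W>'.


start t=12: FL=S FR=W RL=S RR=S
cmd 1: advance +11 → t=23, phase=(13,5,14,14) → FL=W FR=W RL=W RR=W
cmd 2: advance +15 → t=38, phase=(12,4,13,13) → FL=W FR=S RL=W RR=W
cmd 3: advance +11 → t=49, phase=(7,15,8,8) → FL=W FR=W RL=W RR=W
cmd 4: advance +7 → t=56, phase=(14,6,15,15) → FL=W FR=W RL=W RR=W
cmd 5: advance +16 → t=72, phase=(14,6,15,15) → FL=W FR=W RL=W RR=W

after cmd 1 (t=23): FL=W FR=W RL=W RR=W
after cmd 2 (t=38): FL=W FR=S RL=W RR=W
after cmd 3 (t=49): FL=W FR=W RL=W RR=W
after cmd 4 (t=56): FL=W FR=W RL=W RR=W
after cmd 5 (t=72): FL=W FR=W RL=W RR=W


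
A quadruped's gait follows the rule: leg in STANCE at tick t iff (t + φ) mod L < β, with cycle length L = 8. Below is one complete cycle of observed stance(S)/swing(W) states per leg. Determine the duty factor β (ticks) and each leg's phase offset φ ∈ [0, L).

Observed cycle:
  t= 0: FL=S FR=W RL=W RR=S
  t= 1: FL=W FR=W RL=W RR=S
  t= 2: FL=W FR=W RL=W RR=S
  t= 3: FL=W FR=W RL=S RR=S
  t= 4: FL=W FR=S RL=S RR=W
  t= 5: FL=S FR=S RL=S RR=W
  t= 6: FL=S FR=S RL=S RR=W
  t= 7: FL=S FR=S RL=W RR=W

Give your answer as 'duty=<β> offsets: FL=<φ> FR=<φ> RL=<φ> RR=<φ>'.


duty=4 offsets: FL=3 FR=4 RL=5 RR=0

duty β = stance ticks per leg = 4
FL: stance ticks = 4; W→S at t=5 → φ=3
FR: stance ticks = 4; W→S at t=4 → φ=4
RL: stance ticks = 4; W→S at t=3 → φ=5
RR: stance ticks = 4; W→S at t=0 → φ=0


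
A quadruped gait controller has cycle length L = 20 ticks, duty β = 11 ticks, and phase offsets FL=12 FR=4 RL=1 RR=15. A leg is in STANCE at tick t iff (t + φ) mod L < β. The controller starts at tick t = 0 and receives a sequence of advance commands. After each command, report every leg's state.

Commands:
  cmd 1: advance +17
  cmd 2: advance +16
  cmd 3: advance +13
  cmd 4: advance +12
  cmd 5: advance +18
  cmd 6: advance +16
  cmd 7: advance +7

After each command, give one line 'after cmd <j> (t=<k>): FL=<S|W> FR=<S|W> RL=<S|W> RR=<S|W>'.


after cmd 1 (t=17): FL=S FR=S RL=W RR=W
after cmd 2 (t=33): FL=S FR=W RL=W RR=S
after cmd 3 (t=46): FL=W FR=S RL=S RR=S
after cmd 4 (t=58): FL=S FR=S RL=W RR=W
after cmd 5 (t=76): FL=S FR=S RL=W RR=W
after cmd 6 (t=92): FL=S FR=W RL=W RR=S
after cmd 7 (t=99): FL=W FR=S RL=S RR=W

start t=0: FL=W FR=S RL=S RR=W
cmd 1: advance +17 → t=17, phase=(9,1,18,12) → FL=S FR=S RL=W RR=W
cmd 2: advance +16 → t=33, phase=(5,17,14,8) → FL=S FR=W RL=W RR=S
cmd 3: advance +13 → t=46, phase=(18,10,7,1) → FL=W FR=S RL=S RR=S
cmd 4: advance +12 → t=58, phase=(10,2,19,13) → FL=S FR=S RL=W RR=W
cmd 5: advance +18 → t=76, phase=(8,0,17,11) → FL=S FR=S RL=W RR=W
cmd 6: advance +16 → t=92, phase=(4,16,13,7) → FL=S FR=W RL=W RR=S
cmd 7: advance +7 → t=99, phase=(11,3,0,14) → FL=W FR=S RL=S RR=W


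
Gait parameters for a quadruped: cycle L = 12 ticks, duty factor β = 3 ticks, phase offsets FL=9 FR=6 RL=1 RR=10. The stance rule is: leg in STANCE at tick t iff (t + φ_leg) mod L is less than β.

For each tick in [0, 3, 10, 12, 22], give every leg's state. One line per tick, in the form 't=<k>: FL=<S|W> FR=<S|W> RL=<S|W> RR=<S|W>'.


t=0: phase=(9,6,1,10) vs β=3 → FL=W FR=W RL=S RR=W
t=3: phase=(0,9,4,1) vs β=3 → FL=S FR=W RL=W RR=S
t=10: phase=(7,4,11,8) vs β=3 → FL=W FR=W RL=W RR=W
t=12: phase=(9,6,1,10) vs β=3 → FL=W FR=W RL=S RR=W
t=22: phase=(7,4,11,8) vs β=3 → FL=W FR=W RL=W RR=W

t=0: FL=W FR=W RL=S RR=W
t=3: FL=S FR=W RL=W RR=S
t=10: FL=W FR=W RL=W RR=W
t=12: FL=W FR=W RL=S RR=W
t=22: FL=W FR=W RL=W RR=W


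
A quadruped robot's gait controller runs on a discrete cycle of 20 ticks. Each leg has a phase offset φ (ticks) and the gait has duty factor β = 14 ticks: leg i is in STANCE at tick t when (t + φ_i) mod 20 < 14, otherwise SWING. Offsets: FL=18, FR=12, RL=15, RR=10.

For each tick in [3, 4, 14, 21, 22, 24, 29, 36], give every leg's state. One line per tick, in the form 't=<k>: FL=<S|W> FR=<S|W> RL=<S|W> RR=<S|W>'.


t=3: FL=S FR=W RL=W RR=S
t=4: FL=S FR=W RL=W RR=W
t=14: FL=S FR=S RL=S RR=S
t=21: FL=W FR=S RL=W RR=S
t=22: FL=S FR=W RL=W RR=S
t=24: FL=S FR=W RL=W RR=W
t=29: FL=S FR=S RL=S RR=W
t=36: FL=W FR=S RL=S RR=S

t=3: phase=(1,15,18,13) vs β=14 → FL=S FR=W RL=W RR=S
t=4: phase=(2,16,19,14) vs β=14 → FL=S FR=W RL=W RR=W
t=14: phase=(12,6,9,4) vs β=14 → FL=S FR=S RL=S RR=S
t=21: phase=(19,13,16,11) vs β=14 → FL=W FR=S RL=W RR=S
t=22: phase=(0,14,17,12) vs β=14 → FL=S FR=W RL=W RR=S
t=24: phase=(2,16,19,14) vs β=14 → FL=S FR=W RL=W RR=W
t=29: phase=(7,1,4,19) vs β=14 → FL=S FR=S RL=S RR=W
t=36: phase=(14,8,11,6) vs β=14 → FL=W FR=S RL=S RR=S


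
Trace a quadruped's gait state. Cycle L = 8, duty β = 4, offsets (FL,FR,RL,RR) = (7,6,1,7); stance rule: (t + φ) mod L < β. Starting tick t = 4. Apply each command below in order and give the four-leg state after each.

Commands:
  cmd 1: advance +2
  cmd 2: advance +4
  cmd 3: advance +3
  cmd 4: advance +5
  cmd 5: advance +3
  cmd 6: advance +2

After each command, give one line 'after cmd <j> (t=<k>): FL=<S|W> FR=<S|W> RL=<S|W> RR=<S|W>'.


after cmd 1 (t=6): FL=W FR=W RL=W RR=W
after cmd 2 (t=10): FL=S FR=S RL=S RR=S
after cmd 3 (t=13): FL=W FR=S RL=W RR=W
after cmd 4 (t=18): FL=S FR=S RL=S RR=S
after cmd 5 (t=21): FL=W FR=S RL=W RR=W
after cmd 6 (t=23): FL=W FR=W RL=S RR=W

start t=4: FL=S FR=S RL=W RR=S
cmd 1: advance +2 → t=6, phase=(5,4,7,5) → FL=W FR=W RL=W RR=W
cmd 2: advance +4 → t=10, phase=(1,0,3,1) → FL=S FR=S RL=S RR=S
cmd 3: advance +3 → t=13, phase=(4,3,6,4) → FL=W FR=S RL=W RR=W
cmd 4: advance +5 → t=18, phase=(1,0,3,1) → FL=S FR=S RL=S RR=S
cmd 5: advance +3 → t=21, phase=(4,3,6,4) → FL=W FR=S RL=W RR=W
cmd 6: advance +2 → t=23, phase=(6,5,0,6) → FL=W FR=W RL=S RR=W


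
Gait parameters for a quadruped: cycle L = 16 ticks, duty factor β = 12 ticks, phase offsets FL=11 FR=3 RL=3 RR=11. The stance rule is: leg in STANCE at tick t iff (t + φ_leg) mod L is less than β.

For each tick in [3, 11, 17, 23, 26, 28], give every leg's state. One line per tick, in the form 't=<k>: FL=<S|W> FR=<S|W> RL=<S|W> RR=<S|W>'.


t=3: phase=(14,6,6,14) vs β=12 → FL=W FR=S RL=S RR=W
t=11: phase=(6,14,14,6) vs β=12 → FL=S FR=W RL=W RR=S
t=17: phase=(12,4,4,12) vs β=12 → FL=W FR=S RL=S RR=W
t=23: phase=(2,10,10,2) vs β=12 → FL=S FR=S RL=S RR=S
t=26: phase=(5,13,13,5) vs β=12 → FL=S FR=W RL=W RR=S
t=28: phase=(7,15,15,7) vs β=12 → FL=S FR=W RL=W RR=S

t=3: FL=W FR=S RL=S RR=W
t=11: FL=S FR=W RL=W RR=S
t=17: FL=W FR=S RL=S RR=W
t=23: FL=S FR=S RL=S RR=S
t=26: FL=S FR=W RL=W RR=S
t=28: FL=S FR=W RL=W RR=S


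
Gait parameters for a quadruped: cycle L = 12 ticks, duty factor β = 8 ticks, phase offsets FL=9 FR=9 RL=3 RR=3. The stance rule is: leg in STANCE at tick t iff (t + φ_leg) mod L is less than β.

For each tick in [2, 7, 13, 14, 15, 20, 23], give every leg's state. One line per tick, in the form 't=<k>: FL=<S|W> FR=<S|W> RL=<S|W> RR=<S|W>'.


t=2: phase=(11,11,5,5) vs β=8 → FL=W FR=W RL=S RR=S
t=7: phase=(4,4,10,10) vs β=8 → FL=S FR=S RL=W RR=W
t=13: phase=(10,10,4,4) vs β=8 → FL=W FR=W RL=S RR=S
t=14: phase=(11,11,5,5) vs β=8 → FL=W FR=W RL=S RR=S
t=15: phase=(0,0,6,6) vs β=8 → FL=S FR=S RL=S RR=S
t=20: phase=(5,5,11,11) vs β=8 → FL=S FR=S RL=W RR=W
t=23: phase=(8,8,2,2) vs β=8 → FL=W FR=W RL=S RR=S

t=2: FL=W FR=W RL=S RR=S
t=7: FL=S FR=S RL=W RR=W
t=13: FL=W FR=W RL=S RR=S
t=14: FL=W FR=W RL=S RR=S
t=15: FL=S FR=S RL=S RR=S
t=20: FL=S FR=S RL=W RR=W
t=23: FL=W FR=W RL=S RR=S


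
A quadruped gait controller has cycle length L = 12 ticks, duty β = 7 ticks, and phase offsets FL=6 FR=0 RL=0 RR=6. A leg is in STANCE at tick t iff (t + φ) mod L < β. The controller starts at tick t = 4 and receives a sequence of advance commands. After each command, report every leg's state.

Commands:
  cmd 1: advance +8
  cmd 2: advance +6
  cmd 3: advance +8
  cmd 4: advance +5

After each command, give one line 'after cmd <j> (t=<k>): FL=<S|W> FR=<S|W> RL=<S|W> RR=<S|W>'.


start t=4: FL=W FR=S RL=S RR=W
cmd 1: advance +8 → t=12, phase=(6,0,0,6) → FL=S FR=S RL=S RR=S
cmd 2: advance +6 → t=18, phase=(0,6,6,0) → FL=S FR=S RL=S RR=S
cmd 3: advance +8 → t=26, phase=(8,2,2,8) → FL=W FR=S RL=S RR=W
cmd 4: advance +5 → t=31, phase=(1,7,7,1) → FL=S FR=W RL=W RR=S

after cmd 1 (t=12): FL=S FR=S RL=S RR=S
after cmd 2 (t=18): FL=S FR=S RL=S RR=S
after cmd 3 (t=26): FL=W FR=S RL=S RR=W
after cmd 4 (t=31): FL=S FR=W RL=W RR=S


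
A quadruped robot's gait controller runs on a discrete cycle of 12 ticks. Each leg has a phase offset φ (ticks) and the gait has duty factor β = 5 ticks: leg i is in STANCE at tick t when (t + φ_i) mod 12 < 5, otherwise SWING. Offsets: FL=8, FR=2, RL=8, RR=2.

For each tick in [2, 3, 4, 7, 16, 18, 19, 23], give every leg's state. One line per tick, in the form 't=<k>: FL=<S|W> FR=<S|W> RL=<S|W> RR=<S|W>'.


t=2: FL=W FR=S RL=W RR=S
t=3: FL=W FR=W RL=W RR=W
t=4: FL=S FR=W RL=S RR=W
t=7: FL=S FR=W RL=S RR=W
t=16: FL=S FR=W RL=S RR=W
t=18: FL=S FR=W RL=S RR=W
t=19: FL=S FR=W RL=S RR=W
t=23: FL=W FR=S RL=W RR=S

t=2: phase=(10,4,10,4) vs β=5 → FL=W FR=S RL=W RR=S
t=3: phase=(11,5,11,5) vs β=5 → FL=W FR=W RL=W RR=W
t=4: phase=(0,6,0,6) vs β=5 → FL=S FR=W RL=S RR=W
t=7: phase=(3,9,3,9) vs β=5 → FL=S FR=W RL=S RR=W
t=16: phase=(0,6,0,6) vs β=5 → FL=S FR=W RL=S RR=W
t=18: phase=(2,8,2,8) vs β=5 → FL=S FR=W RL=S RR=W
t=19: phase=(3,9,3,9) vs β=5 → FL=S FR=W RL=S RR=W
t=23: phase=(7,1,7,1) vs β=5 → FL=W FR=S RL=W RR=S


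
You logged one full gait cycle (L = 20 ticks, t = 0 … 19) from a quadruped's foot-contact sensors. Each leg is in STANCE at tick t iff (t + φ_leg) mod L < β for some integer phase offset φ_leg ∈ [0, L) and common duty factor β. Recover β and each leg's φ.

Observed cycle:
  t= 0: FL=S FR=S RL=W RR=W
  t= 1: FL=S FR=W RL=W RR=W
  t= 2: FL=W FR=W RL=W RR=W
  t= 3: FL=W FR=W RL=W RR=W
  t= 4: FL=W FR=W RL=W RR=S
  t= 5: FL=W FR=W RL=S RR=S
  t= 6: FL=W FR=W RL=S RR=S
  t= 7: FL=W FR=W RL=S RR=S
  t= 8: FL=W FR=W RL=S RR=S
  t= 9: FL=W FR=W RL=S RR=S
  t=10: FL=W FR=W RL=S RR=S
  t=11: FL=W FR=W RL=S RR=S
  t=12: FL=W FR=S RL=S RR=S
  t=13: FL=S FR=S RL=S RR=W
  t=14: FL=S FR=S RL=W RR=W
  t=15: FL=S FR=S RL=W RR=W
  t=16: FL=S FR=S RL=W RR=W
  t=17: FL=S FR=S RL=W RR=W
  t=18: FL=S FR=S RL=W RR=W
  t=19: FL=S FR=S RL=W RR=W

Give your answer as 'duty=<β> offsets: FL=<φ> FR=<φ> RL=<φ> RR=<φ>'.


duty=9 offsets: FL=7 FR=8 RL=15 RR=16

duty β = stance ticks per leg = 9
FL: stance ticks = 9; W→S at t=13 → φ=7
FR: stance ticks = 9; W→S at t=12 → φ=8
RL: stance ticks = 9; W→S at t=5 → φ=15
RR: stance ticks = 9; W→S at t=4 → φ=16


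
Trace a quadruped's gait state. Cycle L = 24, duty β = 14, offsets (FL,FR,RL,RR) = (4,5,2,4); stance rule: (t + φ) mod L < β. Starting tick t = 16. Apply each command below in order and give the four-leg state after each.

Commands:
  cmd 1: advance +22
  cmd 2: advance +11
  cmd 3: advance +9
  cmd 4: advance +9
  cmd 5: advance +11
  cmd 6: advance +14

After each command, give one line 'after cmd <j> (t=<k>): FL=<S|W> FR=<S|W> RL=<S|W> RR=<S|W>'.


after cmd 1 (t=38): FL=W FR=W RL=W RR=W
after cmd 2 (t=49): FL=S FR=S RL=S RR=S
after cmd 3 (t=58): FL=W FR=W RL=S RR=W
after cmd 4 (t=67): FL=W FR=S RL=W RR=W
after cmd 5 (t=78): FL=S FR=S RL=S RR=S
after cmd 6 (t=92): FL=S FR=S RL=W RR=S

start t=16: FL=W FR=W RL=W RR=W
cmd 1: advance +22 → t=38, phase=(18,19,16,18) → FL=W FR=W RL=W RR=W
cmd 2: advance +11 → t=49, phase=(5,6,3,5) → FL=S FR=S RL=S RR=S
cmd 3: advance +9 → t=58, phase=(14,15,12,14) → FL=W FR=W RL=S RR=W
cmd 4: advance +9 → t=67, phase=(23,0,21,23) → FL=W FR=S RL=W RR=W
cmd 5: advance +11 → t=78, phase=(10,11,8,10) → FL=S FR=S RL=S RR=S
cmd 6: advance +14 → t=92, phase=(0,1,22,0) → FL=S FR=S RL=W RR=S


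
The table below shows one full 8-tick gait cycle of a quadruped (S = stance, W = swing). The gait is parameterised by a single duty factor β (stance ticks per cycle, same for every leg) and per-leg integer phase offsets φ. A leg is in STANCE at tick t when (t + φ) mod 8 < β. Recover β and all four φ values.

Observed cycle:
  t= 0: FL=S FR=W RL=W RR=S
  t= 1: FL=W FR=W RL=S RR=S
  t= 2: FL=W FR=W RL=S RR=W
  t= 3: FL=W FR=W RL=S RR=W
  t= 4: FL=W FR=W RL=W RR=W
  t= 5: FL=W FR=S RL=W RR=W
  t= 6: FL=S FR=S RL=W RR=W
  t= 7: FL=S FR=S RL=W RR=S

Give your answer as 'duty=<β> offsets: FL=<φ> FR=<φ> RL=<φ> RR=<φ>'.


duty=3 offsets: FL=2 FR=3 RL=7 RR=1

duty β = stance ticks per leg = 3
FL: stance ticks = 3; W→S at t=6 → φ=2
FR: stance ticks = 3; W→S at t=5 → φ=3
RL: stance ticks = 3; W→S at t=1 → φ=7
RR: stance ticks = 3; W→S at t=7 → φ=1


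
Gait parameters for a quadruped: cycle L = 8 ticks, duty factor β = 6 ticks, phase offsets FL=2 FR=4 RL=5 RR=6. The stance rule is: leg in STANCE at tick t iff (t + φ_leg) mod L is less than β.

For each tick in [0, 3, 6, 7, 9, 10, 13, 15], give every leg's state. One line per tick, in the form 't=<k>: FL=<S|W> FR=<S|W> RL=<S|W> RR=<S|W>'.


t=0: FL=S FR=S RL=S RR=W
t=3: FL=S FR=W RL=S RR=S
t=6: FL=S FR=S RL=S RR=S
t=7: FL=S FR=S RL=S RR=S
t=9: FL=S FR=S RL=W RR=W
t=10: FL=S FR=W RL=W RR=S
t=13: FL=W FR=S RL=S RR=S
t=15: FL=S FR=S RL=S RR=S

t=0: phase=(2,4,5,6) vs β=6 → FL=S FR=S RL=S RR=W
t=3: phase=(5,7,0,1) vs β=6 → FL=S FR=W RL=S RR=S
t=6: phase=(0,2,3,4) vs β=6 → FL=S FR=S RL=S RR=S
t=7: phase=(1,3,4,5) vs β=6 → FL=S FR=S RL=S RR=S
t=9: phase=(3,5,6,7) vs β=6 → FL=S FR=S RL=W RR=W
t=10: phase=(4,6,7,0) vs β=6 → FL=S FR=W RL=W RR=S
t=13: phase=(7,1,2,3) vs β=6 → FL=W FR=S RL=S RR=S
t=15: phase=(1,3,4,5) vs β=6 → FL=S FR=S RL=S RR=S


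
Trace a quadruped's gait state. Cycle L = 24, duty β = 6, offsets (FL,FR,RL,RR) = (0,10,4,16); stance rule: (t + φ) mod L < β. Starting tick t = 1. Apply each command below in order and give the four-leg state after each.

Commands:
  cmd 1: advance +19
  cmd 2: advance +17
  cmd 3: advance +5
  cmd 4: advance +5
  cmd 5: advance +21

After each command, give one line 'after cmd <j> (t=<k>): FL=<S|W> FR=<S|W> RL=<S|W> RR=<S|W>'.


after cmd 1 (t=20): FL=W FR=W RL=S RR=W
after cmd 2 (t=37): FL=W FR=W RL=W RR=S
after cmd 3 (t=42): FL=W FR=S RL=W RR=W
after cmd 4 (t=47): FL=W FR=W RL=S RR=W
after cmd 5 (t=68): FL=W FR=W RL=S RR=W

start t=1: FL=S FR=W RL=S RR=W
cmd 1: advance +19 → t=20, phase=(20,6,0,12) → FL=W FR=W RL=S RR=W
cmd 2: advance +17 → t=37, phase=(13,23,17,5) → FL=W FR=W RL=W RR=S
cmd 3: advance +5 → t=42, phase=(18,4,22,10) → FL=W FR=S RL=W RR=W
cmd 4: advance +5 → t=47, phase=(23,9,3,15) → FL=W FR=W RL=S RR=W
cmd 5: advance +21 → t=68, phase=(20,6,0,12) → FL=W FR=W RL=S RR=W


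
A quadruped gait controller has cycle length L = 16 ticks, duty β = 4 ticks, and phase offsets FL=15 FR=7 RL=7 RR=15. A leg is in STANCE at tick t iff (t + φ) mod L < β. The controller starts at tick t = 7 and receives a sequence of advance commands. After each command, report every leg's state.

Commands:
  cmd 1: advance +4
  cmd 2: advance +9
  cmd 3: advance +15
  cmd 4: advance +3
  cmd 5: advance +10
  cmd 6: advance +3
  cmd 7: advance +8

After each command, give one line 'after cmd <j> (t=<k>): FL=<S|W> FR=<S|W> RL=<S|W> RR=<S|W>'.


after cmd 1 (t=11): FL=W FR=S RL=S RR=W
after cmd 2 (t=20): FL=S FR=W RL=W RR=S
after cmd 3 (t=35): FL=S FR=W RL=W RR=S
after cmd 4 (t=38): FL=W FR=W RL=W RR=W
after cmd 5 (t=48): FL=W FR=W RL=W RR=W
after cmd 6 (t=51): FL=S FR=W RL=W RR=S
after cmd 7 (t=59): FL=W FR=S RL=S RR=W

start t=7: FL=W FR=W RL=W RR=W
cmd 1: advance +4 → t=11, phase=(10,2,2,10) → FL=W FR=S RL=S RR=W
cmd 2: advance +9 → t=20, phase=(3,11,11,3) → FL=S FR=W RL=W RR=S
cmd 3: advance +15 → t=35, phase=(2,10,10,2) → FL=S FR=W RL=W RR=S
cmd 4: advance +3 → t=38, phase=(5,13,13,5) → FL=W FR=W RL=W RR=W
cmd 5: advance +10 → t=48, phase=(15,7,7,15) → FL=W FR=W RL=W RR=W
cmd 6: advance +3 → t=51, phase=(2,10,10,2) → FL=S FR=W RL=W RR=S
cmd 7: advance +8 → t=59, phase=(10,2,2,10) → FL=W FR=S RL=S RR=W


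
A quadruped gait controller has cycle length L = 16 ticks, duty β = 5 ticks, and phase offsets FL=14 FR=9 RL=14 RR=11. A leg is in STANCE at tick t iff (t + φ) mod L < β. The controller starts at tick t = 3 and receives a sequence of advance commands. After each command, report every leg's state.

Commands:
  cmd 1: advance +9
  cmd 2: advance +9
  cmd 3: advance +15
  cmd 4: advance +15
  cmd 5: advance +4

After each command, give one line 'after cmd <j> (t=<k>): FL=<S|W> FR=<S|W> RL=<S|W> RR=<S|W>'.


start t=3: FL=S FR=W RL=S RR=W
cmd 1: advance +9 → t=12, phase=(10,5,10,7) → FL=W FR=W RL=W RR=W
cmd 2: advance +9 → t=21, phase=(3,14,3,0) → FL=S FR=W RL=S RR=S
cmd 3: advance +15 → t=36, phase=(2,13,2,15) → FL=S FR=W RL=S RR=W
cmd 4: advance +15 → t=51, phase=(1,12,1,14) → FL=S FR=W RL=S RR=W
cmd 5: advance +4 → t=55, phase=(5,0,5,2) → FL=W FR=S RL=W RR=S

after cmd 1 (t=12): FL=W FR=W RL=W RR=W
after cmd 2 (t=21): FL=S FR=W RL=S RR=S
after cmd 3 (t=36): FL=S FR=W RL=S RR=W
after cmd 4 (t=51): FL=S FR=W RL=S RR=W
after cmd 5 (t=55): FL=W FR=S RL=W RR=S


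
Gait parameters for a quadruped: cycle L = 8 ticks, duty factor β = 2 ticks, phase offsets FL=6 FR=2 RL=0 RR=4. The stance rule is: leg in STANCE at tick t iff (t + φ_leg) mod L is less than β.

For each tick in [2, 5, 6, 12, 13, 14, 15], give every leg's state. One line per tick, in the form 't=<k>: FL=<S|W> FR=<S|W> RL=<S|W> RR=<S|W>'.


t=2: phase=(0,4,2,6) vs β=2 → FL=S FR=W RL=W RR=W
t=5: phase=(3,7,5,1) vs β=2 → FL=W FR=W RL=W RR=S
t=6: phase=(4,0,6,2) vs β=2 → FL=W FR=S RL=W RR=W
t=12: phase=(2,6,4,0) vs β=2 → FL=W FR=W RL=W RR=S
t=13: phase=(3,7,5,1) vs β=2 → FL=W FR=W RL=W RR=S
t=14: phase=(4,0,6,2) vs β=2 → FL=W FR=S RL=W RR=W
t=15: phase=(5,1,7,3) vs β=2 → FL=W FR=S RL=W RR=W

t=2: FL=S FR=W RL=W RR=W
t=5: FL=W FR=W RL=W RR=S
t=6: FL=W FR=S RL=W RR=W
t=12: FL=W FR=W RL=W RR=S
t=13: FL=W FR=W RL=W RR=S
t=14: FL=W FR=S RL=W RR=W
t=15: FL=W FR=S RL=W RR=W


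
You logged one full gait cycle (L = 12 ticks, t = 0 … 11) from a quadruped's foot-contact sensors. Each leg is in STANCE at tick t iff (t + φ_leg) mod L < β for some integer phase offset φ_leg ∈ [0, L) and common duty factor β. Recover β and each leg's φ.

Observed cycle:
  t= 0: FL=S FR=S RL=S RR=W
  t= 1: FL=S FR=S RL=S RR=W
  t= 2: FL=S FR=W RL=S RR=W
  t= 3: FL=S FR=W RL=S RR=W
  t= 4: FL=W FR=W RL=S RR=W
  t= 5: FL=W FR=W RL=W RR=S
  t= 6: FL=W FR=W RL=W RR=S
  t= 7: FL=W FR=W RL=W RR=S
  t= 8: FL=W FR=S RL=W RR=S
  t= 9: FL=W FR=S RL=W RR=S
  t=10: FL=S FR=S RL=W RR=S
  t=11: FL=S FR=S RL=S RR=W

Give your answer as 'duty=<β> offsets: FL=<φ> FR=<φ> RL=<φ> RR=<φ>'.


duty=6 offsets: FL=2 FR=4 RL=1 RR=7

duty β = stance ticks per leg = 6
FL: stance ticks = 6; W→S at t=10 → φ=2
FR: stance ticks = 6; W→S at t=8 → φ=4
RL: stance ticks = 6; W→S at t=11 → φ=1
RR: stance ticks = 6; W→S at t=5 → φ=7


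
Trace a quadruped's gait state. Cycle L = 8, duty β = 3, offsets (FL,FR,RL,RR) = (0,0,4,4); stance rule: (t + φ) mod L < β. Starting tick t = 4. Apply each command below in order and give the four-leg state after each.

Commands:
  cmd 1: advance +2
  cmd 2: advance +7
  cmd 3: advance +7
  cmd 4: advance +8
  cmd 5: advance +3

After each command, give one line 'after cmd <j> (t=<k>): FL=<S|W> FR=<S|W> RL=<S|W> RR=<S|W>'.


after cmd 1 (t=6): FL=W FR=W RL=S RR=S
after cmd 2 (t=13): FL=W FR=W RL=S RR=S
after cmd 3 (t=20): FL=W FR=W RL=S RR=S
after cmd 4 (t=28): FL=W FR=W RL=S RR=S
after cmd 5 (t=31): FL=W FR=W RL=W RR=W

start t=4: FL=W FR=W RL=S RR=S
cmd 1: advance +2 → t=6, phase=(6,6,2,2) → FL=W FR=W RL=S RR=S
cmd 2: advance +7 → t=13, phase=(5,5,1,1) → FL=W FR=W RL=S RR=S
cmd 3: advance +7 → t=20, phase=(4,4,0,0) → FL=W FR=W RL=S RR=S
cmd 4: advance +8 → t=28, phase=(4,4,0,0) → FL=W FR=W RL=S RR=S
cmd 5: advance +3 → t=31, phase=(7,7,3,3) → FL=W FR=W RL=W RR=W


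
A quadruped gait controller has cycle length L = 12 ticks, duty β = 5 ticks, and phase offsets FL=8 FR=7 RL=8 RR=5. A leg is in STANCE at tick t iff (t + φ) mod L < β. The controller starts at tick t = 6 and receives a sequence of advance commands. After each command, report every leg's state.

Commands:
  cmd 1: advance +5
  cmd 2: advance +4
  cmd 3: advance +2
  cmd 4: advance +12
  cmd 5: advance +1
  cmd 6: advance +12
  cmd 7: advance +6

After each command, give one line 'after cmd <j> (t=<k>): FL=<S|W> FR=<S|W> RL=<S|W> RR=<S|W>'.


after cmd 1 (t=11): FL=W FR=W RL=W RR=S
after cmd 2 (t=15): FL=W FR=W RL=W RR=W
after cmd 3 (t=17): FL=S FR=S RL=S RR=W
after cmd 4 (t=29): FL=S FR=S RL=S RR=W
after cmd 5 (t=30): FL=S FR=S RL=S RR=W
after cmd 6 (t=42): FL=S FR=S RL=S RR=W
after cmd 7 (t=48): FL=W FR=W RL=W RR=W

start t=6: FL=S FR=S RL=S RR=W
cmd 1: advance +5 → t=11, phase=(7,6,7,4) → FL=W FR=W RL=W RR=S
cmd 2: advance +4 → t=15, phase=(11,10,11,8) → FL=W FR=W RL=W RR=W
cmd 3: advance +2 → t=17, phase=(1,0,1,10) → FL=S FR=S RL=S RR=W
cmd 4: advance +12 → t=29, phase=(1,0,1,10) → FL=S FR=S RL=S RR=W
cmd 5: advance +1 → t=30, phase=(2,1,2,11) → FL=S FR=S RL=S RR=W
cmd 6: advance +12 → t=42, phase=(2,1,2,11) → FL=S FR=S RL=S RR=W
cmd 7: advance +6 → t=48, phase=(8,7,8,5) → FL=W FR=W RL=W RR=W


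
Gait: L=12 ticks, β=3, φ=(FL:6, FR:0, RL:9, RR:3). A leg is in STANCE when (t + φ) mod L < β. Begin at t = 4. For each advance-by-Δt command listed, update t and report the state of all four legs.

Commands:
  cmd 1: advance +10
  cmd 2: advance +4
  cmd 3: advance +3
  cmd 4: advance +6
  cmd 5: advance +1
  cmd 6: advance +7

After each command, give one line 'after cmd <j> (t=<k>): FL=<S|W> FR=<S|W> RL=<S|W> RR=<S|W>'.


after cmd 1 (t=14): FL=W FR=S RL=W RR=W
after cmd 2 (t=18): FL=S FR=W RL=W RR=W
after cmd 3 (t=21): FL=W FR=W RL=W RR=S
after cmd 4 (t=27): FL=W FR=W RL=S RR=W
after cmd 5 (t=28): FL=W FR=W RL=S RR=W
after cmd 6 (t=35): FL=W FR=W RL=W RR=S

start t=4: FL=W FR=W RL=S RR=W
cmd 1: advance +10 → t=14, phase=(8,2,11,5) → FL=W FR=S RL=W RR=W
cmd 2: advance +4 → t=18, phase=(0,6,3,9) → FL=S FR=W RL=W RR=W
cmd 3: advance +3 → t=21, phase=(3,9,6,0) → FL=W FR=W RL=W RR=S
cmd 4: advance +6 → t=27, phase=(9,3,0,6) → FL=W FR=W RL=S RR=W
cmd 5: advance +1 → t=28, phase=(10,4,1,7) → FL=W FR=W RL=S RR=W
cmd 6: advance +7 → t=35, phase=(5,11,8,2) → FL=W FR=W RL=W RR=S


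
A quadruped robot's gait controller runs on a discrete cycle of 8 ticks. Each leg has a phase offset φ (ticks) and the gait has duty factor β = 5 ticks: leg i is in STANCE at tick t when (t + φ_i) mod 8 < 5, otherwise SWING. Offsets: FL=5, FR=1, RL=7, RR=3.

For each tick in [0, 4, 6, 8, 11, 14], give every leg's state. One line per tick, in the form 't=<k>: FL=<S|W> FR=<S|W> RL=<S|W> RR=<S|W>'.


t=0: phase=(5,1,7,3) vs β=5 → FL=W FR=S RL=W RR=S
t=4: phase=(1,5,3,7) vs β=5 → FL=S FR=W RL=S RR=W
t=6: phase=(3,7,5,1) vs β=5 → FL=S FR=W RL=W RR=S
t=8: phase=(5,1,7,3) vs β=5 → FL=W FR=S RL=W RR=S
t=11: phase=(0,4,2,6) vs β=5 → FL=S FR=S RL=S RR=W
t=14: phase=(3,7,5,1) vs β=5 → FL=S FR=W RL=W RR=S

t=0: FL=W FR=S RL=W RR=S
t=4: FL=S FR=W RL=S RR=W
t=6: FL=S FR=W RL=W RR=S
t=8: FL=W FR=S RL=W RR=S
t=11: FL=S FR=S RL=S RR=W
t=14: FL=S FR=W RL=W RR=S


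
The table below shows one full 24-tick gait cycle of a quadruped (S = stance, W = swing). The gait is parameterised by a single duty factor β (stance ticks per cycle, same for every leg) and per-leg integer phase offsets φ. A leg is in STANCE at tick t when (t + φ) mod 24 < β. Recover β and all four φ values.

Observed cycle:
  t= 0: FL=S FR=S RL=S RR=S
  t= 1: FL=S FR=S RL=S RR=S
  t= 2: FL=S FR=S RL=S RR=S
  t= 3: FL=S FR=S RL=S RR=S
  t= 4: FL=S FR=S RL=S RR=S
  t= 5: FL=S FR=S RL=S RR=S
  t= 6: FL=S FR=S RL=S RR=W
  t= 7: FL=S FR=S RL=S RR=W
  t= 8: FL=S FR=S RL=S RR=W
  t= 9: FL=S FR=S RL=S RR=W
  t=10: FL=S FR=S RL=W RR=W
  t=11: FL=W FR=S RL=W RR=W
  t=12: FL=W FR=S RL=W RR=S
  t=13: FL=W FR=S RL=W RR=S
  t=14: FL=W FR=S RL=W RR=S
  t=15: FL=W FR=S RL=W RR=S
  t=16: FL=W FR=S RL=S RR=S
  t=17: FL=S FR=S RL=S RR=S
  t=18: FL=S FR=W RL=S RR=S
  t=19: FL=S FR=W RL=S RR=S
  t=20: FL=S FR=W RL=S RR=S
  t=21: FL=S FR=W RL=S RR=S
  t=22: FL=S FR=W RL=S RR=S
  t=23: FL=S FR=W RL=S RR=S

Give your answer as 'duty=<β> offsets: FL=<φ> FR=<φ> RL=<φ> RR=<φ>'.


duty β = stance ticks per leg = 18
FL: stance ticks = 18; W→S at t=17 → φ=7
FR: stance ticks = 18; W→S at t=0 → φ=0
RL: stance ticks = 18; W→S at t=16 → φ=8
RR: stance ticks = 18; W→S at t=12 → φ=12

duty=18 offsets: FL=7 FR=0 RL=8 RR=12


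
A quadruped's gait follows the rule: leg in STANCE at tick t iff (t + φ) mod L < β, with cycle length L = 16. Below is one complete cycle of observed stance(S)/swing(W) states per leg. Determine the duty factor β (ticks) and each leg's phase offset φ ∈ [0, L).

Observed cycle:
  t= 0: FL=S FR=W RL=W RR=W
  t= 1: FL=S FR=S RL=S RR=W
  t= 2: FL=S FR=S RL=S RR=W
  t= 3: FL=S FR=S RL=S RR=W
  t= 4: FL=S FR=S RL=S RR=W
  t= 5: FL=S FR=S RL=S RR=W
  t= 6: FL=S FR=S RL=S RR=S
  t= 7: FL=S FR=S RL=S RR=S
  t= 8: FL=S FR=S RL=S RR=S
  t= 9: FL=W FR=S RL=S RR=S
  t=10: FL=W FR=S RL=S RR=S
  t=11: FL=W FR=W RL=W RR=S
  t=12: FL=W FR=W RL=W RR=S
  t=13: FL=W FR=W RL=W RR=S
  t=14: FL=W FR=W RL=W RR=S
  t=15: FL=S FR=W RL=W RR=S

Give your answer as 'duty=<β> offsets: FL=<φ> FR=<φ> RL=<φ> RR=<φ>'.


duty β = stance ticks per leg = 10
FL: stance ticks = 10; W→S at t=15 → φ=1
FR: stance ticks = 10; W→S at t=1 → φ=15
RL: stance ticks = 10; W→S at t=1 → φ=15
RR: stance ticks = 10; W→S at t=6 → φ=10

duty=10 offsets: FL=1 FR=15 RL=15 RR=10


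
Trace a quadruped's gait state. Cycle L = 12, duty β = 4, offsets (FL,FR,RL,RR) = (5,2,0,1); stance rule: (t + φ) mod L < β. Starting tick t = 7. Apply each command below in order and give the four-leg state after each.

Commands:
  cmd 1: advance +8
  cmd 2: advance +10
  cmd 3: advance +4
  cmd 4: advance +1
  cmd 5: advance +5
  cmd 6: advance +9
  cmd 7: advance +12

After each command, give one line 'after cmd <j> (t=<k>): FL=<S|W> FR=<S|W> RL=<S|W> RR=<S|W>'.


after cmd 1 (t=15): FL=W FR=W RL=S RR=W
after cmd 2 (t=25): FL=W FR=S RL=S RR=S
after cmd 3 (t=29): FL=W FR=W RL=W RR=W
after cmd 4 (t=30): FL=W FR=W RL=W RR=W
after cmd 5 (t=35): FL=W FR=S RL=W RR=S
after cmd 6 (t=44): FL=S FR=W RL=W RR=W
after cmd 7 (t=56): FL=S FR=W RL=W RR=W

start t=7: FL=S FR=W RL=W RR=W
cmd 1: advance +8 → t=15, phase=(8,5,3,4) → FL=W FR=W RL=S RR=W
cmd 2: advance +10 → t=25, phase=(6,3,1,2) → FL=W FR=S RL=S RR=S
cmd 3: advance +4 → t=29, phase=(10,7,5,6) → FL=W FR=W RL=W RR=W
cmd 4: advance +1 → t=30, phase=(11,8,6,7) → FL=W FR=W RL=W RR=W
cmd 5: advance +5 → t=35, phase=(4,1,11,0) → FL=W FR=S RL=W RR=S
cmd 6: advance +9 → t=44, phase=(1,10,8,9) → FL=S FR=W RL=W RR=W
cmd 7: advance +12 → t=56, phase=(1,10,8,9) → FL=S FR=W RL=W RR=W


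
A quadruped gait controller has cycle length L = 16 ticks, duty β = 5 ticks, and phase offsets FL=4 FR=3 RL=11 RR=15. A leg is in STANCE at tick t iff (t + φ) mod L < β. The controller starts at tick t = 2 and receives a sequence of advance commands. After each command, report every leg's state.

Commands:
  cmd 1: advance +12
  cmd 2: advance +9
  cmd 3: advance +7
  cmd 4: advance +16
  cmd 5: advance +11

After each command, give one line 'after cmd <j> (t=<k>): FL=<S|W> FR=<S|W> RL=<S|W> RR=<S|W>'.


after cmd 1 (t=14): FL=S FR=S RL=W RR=W
after cmd 2 (t=23): FL=W FR=W RL=S RR=W
after cmd 3 (t=30): FL=S FR=S RL=W RR=W
after cmd 4 (t=46): FL=S FR=S RL=W RR=W
after cmd 5 (t=57): FL=W FR=W RL=S RR=W

start t=2: FL=W FR=W RL=W RR=S
cmd 1: advance +12 → t=14, phase=(2,1,9,13) → FL=S FR=S RL=W RR=W
cmd 2: advance +9 → t=23, phase=(11,10,2,6) → FL=W FR=W RL=S RR=W
cmd 3: advance +7 → t=30, phase=(2,1,9,13) → FL=S FR=S RL=W RR=W
cmd 4: advance +16 → t=46, phase=(2,1,9,13) → FL=S FR=S RL=W RR=W
cmd 5: advance +11 → t=57, phase=(13,12,4,8) → FL=W FR=W RL=S RR=W


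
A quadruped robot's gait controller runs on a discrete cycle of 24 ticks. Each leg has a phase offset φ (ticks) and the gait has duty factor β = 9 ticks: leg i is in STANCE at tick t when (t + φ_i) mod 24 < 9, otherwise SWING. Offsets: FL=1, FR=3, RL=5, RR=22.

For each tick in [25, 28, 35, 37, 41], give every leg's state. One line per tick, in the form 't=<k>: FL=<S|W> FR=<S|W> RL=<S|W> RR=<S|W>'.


t=25: FL=S FR=S RL=S RR=W
t=28: FL=S FR=S RL=W RR=S
t=35: FL=W FR=W RL=W RR=W
t=37: FL=W FR=W RL=W RR=W
t=41: FL=W FR=W RL=W RR=W

t=25: phase=(2,4,6,23) vs β=9 → FL=S FR=S RL=S RR=W
t=28: phase=(5,7,9,2) vs β=9 → FL=S FR=S RL=W RR=S
t=35: phase=(12,14,16,9) vs β=9 → FL=W FR=W RL=W RR=W
t=37: phase=(14,16,18,11) vs β=9 → FL=W FR=W RL=W RR=W
t=41: phase=(18,20,22,15) vs β=9 → FL=W FR=W RL=W RR=W


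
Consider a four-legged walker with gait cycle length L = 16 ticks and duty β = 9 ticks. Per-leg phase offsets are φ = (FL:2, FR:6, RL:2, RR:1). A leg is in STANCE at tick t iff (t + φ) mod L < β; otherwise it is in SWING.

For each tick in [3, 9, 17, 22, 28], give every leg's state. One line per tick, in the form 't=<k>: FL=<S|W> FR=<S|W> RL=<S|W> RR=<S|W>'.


t=3: phase=(5,9,5,4) vs β=9 → FL=S FR=W RL=S RR=S
t=9: phase=(11,15,11,10) vs β=9 → FL=W FR=W RL=W RR=W
t=17: phase=(3,7,3,2) vs β=9 → FL=S FR=S RL=S RR=S
t=22: phase=(8,12,8,7) vs β=9 → FL=S FR=W RL=S RR=S
t=28: phase=(14,2,14,13) vs β=9 → FL=W FR=S RL=W RR=W

t=3: FL=S FR=W RL=S RR=S
t=9: FL=W FR=W RL=W RR=W
t=17: FL=S FR=S RL=S RR=S
t=22: FL=S FR=W RL=S RR=S
t=28: FL=W FR=S RL=W RR=W


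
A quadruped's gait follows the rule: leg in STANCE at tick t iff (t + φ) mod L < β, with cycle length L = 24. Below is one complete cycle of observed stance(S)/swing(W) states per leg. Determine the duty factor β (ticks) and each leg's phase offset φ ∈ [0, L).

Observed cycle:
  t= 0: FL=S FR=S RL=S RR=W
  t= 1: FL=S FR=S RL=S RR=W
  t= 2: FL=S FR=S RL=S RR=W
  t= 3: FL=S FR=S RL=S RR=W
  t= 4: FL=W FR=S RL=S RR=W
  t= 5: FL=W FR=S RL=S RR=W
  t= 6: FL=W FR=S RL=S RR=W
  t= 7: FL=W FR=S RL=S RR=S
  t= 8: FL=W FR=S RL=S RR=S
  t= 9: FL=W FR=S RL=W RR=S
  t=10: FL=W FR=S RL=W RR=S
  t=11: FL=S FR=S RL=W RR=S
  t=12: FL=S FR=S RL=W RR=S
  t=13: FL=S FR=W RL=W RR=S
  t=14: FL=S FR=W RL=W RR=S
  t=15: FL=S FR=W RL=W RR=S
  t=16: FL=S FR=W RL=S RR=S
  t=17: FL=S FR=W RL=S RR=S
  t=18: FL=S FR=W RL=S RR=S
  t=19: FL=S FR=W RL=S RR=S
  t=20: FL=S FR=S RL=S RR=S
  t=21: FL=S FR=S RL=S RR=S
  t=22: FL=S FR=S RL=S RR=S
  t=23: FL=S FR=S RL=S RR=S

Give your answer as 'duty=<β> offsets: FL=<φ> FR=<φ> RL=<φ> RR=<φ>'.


duty=17 offsets: FL=13 FR=4 RL=8 RR=17

duty β = stance ticks per leg = 17
FL: stance ticks = 17; W→S at t=11 → φ=13
FR: stance ticks = 17; W→S at t=20 → φ=4
RL: stance ticks = 17; W→S at t=16 → φ=8
RR: stance ticks = 17; W→S at t=7 → φ=17


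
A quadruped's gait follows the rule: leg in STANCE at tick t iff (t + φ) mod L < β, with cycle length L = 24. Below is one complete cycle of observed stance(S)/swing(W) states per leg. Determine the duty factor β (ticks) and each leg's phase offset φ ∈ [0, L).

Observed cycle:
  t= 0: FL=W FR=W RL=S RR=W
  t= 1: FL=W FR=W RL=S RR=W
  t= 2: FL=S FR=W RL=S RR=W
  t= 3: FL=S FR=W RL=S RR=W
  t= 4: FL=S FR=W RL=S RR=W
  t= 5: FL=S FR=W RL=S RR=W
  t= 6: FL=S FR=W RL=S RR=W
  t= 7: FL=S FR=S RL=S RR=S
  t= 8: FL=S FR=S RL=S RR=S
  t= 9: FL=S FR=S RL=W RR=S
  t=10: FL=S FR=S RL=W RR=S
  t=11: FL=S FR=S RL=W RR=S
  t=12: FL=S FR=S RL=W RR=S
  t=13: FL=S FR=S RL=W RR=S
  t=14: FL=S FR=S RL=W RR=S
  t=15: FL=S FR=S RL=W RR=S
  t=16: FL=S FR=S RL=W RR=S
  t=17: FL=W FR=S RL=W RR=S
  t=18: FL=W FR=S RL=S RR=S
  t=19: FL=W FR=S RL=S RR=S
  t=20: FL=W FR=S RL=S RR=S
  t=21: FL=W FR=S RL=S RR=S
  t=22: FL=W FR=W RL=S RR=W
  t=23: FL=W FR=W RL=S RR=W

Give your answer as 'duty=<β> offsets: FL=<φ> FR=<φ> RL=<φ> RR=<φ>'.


duty β = stance ticks per leg = 15
FL: stance ticks = 15; W→S at t=2 → φ=22
FR: stance ticks = 15; W→S at t=7 → φ=17
RL: stance ticks = 15; W→S at t=18 → φ=6
RR: stance ticks = 15; W→S at t=7 → φ=17

duty=15 offsets: FL=22 FR=17 RL=6 RR=17


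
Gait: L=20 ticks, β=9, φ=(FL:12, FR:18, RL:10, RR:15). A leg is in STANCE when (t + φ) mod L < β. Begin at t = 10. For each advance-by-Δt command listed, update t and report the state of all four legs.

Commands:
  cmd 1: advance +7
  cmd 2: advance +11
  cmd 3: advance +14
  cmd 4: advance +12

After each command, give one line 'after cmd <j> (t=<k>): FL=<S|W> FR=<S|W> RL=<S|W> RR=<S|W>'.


start t=10: FL=S FR=S RL=S RR=S
cmd 1: advance +7 → t=17, phase=(9,15,7,12) → FL=W FR=W RL=S RR=W
cmd 2: advance +11 → t=28, phase=(0,6,18,3) → FL=S FR=S RL=W RR=S
cmd 3: advance +14 → t=42, phase=(14,0,12,17) → FL=W FR=S RL=W RR=W
cmd 4: advance +12 → t=54, phase=(6,12,4,9) → FL=S FR=W RL=S RR=W

after cmd 1 (t=17): FL=W FR=W RL=S RR=W
after cmd 2 (t=28): FL=S FR=S RL=W RR=S
after cmd 3 (t=42): FL=W FR=S RL=W RR=W
after cmd 4 (t=54): FL=S FR=W RL=S RR=W


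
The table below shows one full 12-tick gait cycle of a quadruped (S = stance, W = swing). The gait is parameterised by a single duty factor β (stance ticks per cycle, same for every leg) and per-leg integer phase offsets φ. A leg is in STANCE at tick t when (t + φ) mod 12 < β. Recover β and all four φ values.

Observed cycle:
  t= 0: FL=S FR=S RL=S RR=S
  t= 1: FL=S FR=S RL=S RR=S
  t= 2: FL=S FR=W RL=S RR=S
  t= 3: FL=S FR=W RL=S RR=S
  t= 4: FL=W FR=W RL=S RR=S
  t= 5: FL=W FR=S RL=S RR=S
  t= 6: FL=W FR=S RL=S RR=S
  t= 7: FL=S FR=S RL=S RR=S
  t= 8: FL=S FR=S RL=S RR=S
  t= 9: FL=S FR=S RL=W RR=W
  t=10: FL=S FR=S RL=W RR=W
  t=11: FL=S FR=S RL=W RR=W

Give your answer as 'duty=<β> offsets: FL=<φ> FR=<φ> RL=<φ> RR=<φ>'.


duty β = stance ticks per leg = 9
FL: stance ticks = 9; W→S at t=7 → φ=5
FR: stance ticks = 9; W→S at t=5 → φ=7
RL: stance ticks = 9; W→S at t=0 → φ=0
RR: stance ticks = 9; W→S at t=0 → φ=0

duty=9 offsets: FL=5 FR=7 RL=0 RR=0


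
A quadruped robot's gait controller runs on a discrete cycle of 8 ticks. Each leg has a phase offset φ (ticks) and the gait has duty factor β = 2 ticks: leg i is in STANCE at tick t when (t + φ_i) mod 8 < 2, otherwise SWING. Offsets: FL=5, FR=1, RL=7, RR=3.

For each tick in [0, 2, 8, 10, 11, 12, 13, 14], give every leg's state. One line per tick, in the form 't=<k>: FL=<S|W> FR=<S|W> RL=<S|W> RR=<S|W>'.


t=0: phase=(5,1,7,3) vs β=2 → FL=W FR=S RL=W RR=W
t=2: phase=(7,3,1,5) vs β=2 → FL=W FR=W RL=S RR=W
t=8: phase=(5,1,7,3) vs β=2 → FL=W FR=S RL=W RR=W
t=10: phase=(7,3,1,5) vs β=2 → FL=W FR=W RL=S RR=W
t=11: phase=(0,4,2,6) vs β=2 → FL=S FR=W RL=W RR=W
t=12: phase=(1,5,3,7) vs β=2 → FL=S FR=W RL=W RR=W
t=13: phase=(2,6,4,0) vs β=2 → FL=W FR=W RL=W RR=S
t=14: phase=(3,7,5,1) vs β=2 → FL=W FR=W RL=W RR=S

t=0: FL=W FR=S RL=W RR=W
t=2: FL=W FR=W RL=S RR=W
t=8: FL=W FR=S RL=W RR=W
t=10: FL=W FR=W RL=S RR=W
t=11: FL=S FR=W RL=W RR=W
t=12: FL=S FR=W RL=W RR=W
t=13: FL=W FR=W RL=W RR=S
t=14: FL=W FR=W RL=W RR=S


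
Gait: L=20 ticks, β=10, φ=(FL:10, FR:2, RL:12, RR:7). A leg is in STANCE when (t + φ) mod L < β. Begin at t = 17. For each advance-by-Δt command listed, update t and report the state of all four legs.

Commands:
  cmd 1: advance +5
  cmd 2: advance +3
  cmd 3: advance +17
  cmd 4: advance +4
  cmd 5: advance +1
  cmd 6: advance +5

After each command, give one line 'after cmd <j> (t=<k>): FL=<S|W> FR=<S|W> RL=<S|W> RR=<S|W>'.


start t=17: FL=S FR=W RL=S RR=S
cmd 1: advance +5 → t=22, phase=(12,4,14,9) → FL=W FR=S RL=W RR=S
cmd 2: advance +3 → t=25, phase=(15,7,17,12) → FL=W FR=S RL=W RR=W
cmd 3: advance +17 → t=42, phase=(12,4,14,9) → FL=W FR=S RL=W RR=S
cmd 4: advance +4 → t=46, phase=(16,8,18,13) → FL=W FR=S RL=W RR=W
cmd 5: advance +1 → t=47, phase=(17,9,19,14) → FL=W FR=S RL=W RR=W
cmd 6: advance +5 → t=52, phase=(2,14,4,19) → FL=S FR=W RL=S RR=W

after cmd 1 (t=22): FL=W FR=S RL=W RR=S
after cmd 2 (t=25): FL=W FR=S RL=W RR=W
after cmd 3 (t=42): FL=W FR=S RL=W RR=S
after cmd 4 (t=46): FL=W FR=S RL=W RR=W
after cmd 5 (t=47): FL=W FR=S RL=W RR=W
after cmd 6 (t=52): FL=S FR=W RL=S RR=W


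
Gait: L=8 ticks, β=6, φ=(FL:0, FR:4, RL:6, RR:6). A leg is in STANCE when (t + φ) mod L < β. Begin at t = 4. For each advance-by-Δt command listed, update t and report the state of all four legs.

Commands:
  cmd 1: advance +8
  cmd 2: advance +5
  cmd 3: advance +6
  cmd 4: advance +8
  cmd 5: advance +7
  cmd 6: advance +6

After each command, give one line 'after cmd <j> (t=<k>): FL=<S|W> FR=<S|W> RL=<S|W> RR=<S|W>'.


after cmd 1 (t=12): FL=S FR=S RL=S RR=S
after cmd 2 (t=17): FL=S FR=S RL=W RR=W
after cmd 3 (t=23): FL=W FR=S RL=S RR=S
after cmd 4 (t=31): FL=W FR=S RL=S RR=S
after cmd 5 (t=38): FL=W FR=S RL=S RR=S
after cmd 6 (t=44): FL=S FR=S RL=S RR=S

start t=4: FL=S FR=S RL=S RR=S
cmd 1: advance +8 → t=12, phase=(4,0,2,2) → FL=S FR=S RL=S RR=S
cmd 2: advance +5 → t=17, phase=(1,5,7,7) → FL=S FR=S RL=W RR=W
cmd 3: advance +6 → t=23, phase=(7,3,5,5) → FL=W FR=S RL=S RR=S
cmd 4: advance +8 → t=31, phase=(7,3,5,5) → FL=W FR=S RL=S RR=S
cmd 5: advance +7 → t=38, phase=(6,2,4,4) → FL=W FR=S RL=S RR=S
cmd 6: advance +6 → t=44, phase=(4,0,2,2) → FL=S FR=S RL=S RR=S


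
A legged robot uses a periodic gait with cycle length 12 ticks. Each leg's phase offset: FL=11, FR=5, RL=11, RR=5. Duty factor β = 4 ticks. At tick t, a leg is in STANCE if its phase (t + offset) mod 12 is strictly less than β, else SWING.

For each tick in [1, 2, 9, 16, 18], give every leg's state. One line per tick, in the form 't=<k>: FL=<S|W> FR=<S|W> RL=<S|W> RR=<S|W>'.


t=1: phase=(0,6,0,6) vs β=4 → FL=S FR=W RL=S RR=W
t=2: phase=(1,7,1,7) vs β=4 → FL=S FR=W RL=S RR=W
t=9: phase=(8,2,8,2) vs β=4 → FL=W FR=S RL=W RR=S
t=16: phase=(3,9,3,9) vs β=4 → FL=S FR=W RL=S RR=W
t=18: phase=(5,11,5,11) vs β=4 → FL=W FR=W RL=W RR=W

t=1: FL=S FR=W RL=S RR=W
t=2: FL=S FR=W RL=S RR=W
t=9: FL=W FR=S RL=W RR=S
t=16: FL=S FR=W RL=S RR=W
t=18: FL=W FR=W RL=W RR=W


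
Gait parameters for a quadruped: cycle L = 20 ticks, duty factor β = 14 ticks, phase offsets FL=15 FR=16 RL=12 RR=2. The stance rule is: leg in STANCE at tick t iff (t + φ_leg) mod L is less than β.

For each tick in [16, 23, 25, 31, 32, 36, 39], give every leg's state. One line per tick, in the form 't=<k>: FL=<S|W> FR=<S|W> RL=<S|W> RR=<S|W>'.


t=16: FL=S FR=S RL=S RR=W
t=23: FL=W FR=W RL=W RR=S
t=25: FL=S FR=S RL=W RR=S
t=31: FL=S FR=S RL=S RR=S
t=32: FL=S FR=S RL=S RR=W
t=36: FL=S FR=S RL=S RR=W
t=39: FL=W FR=W RL=S RR=S

t=16: phase=(11,12,8,18) vs β=14 → FL=S FR=S RL=S RR=W
t=23: phase=(18,19,15,5) vs β=14 → FL=W FR=W RL=W RR=S
t=25: phase=(0,1,17,7) vs β=14 → FL=S FR=S RL=W RR=S
t=31: phase=(6,7,3,13) vs β=14 → FL=S FR=S RL=S RR=S
t=32: phase=(7,8,4,14) vs β=14 → FL=S FR=S RL=S RR=W
t=36: phase=(11,12,8,18) vs β=14 → FL=S FR=S RL=S RR=W
t=39: phase=(14,15,11,1) vs β=14 → FL=W FR=W RL=S RR=S
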